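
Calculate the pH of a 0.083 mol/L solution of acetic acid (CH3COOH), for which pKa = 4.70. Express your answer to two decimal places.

pH = 2.89

CH3COOH ⇌ CH3COO- + H+
Ka = 10^(−4.70) = 2.00 × 10^-5
Ka = [H+]²/(0.083 − [H+]) = 2.00 × 10^-5
Neglecting [H+] in the denominator: [H+] = √(2.00 × 10^-5 × 0.083) = 1.29 × 10^-3 M
([H+]/C₀ = 1.6% < 5%, so the approximation holds.)
pH = −log[H+] = −log(1.29 × 10^-3) = 2.89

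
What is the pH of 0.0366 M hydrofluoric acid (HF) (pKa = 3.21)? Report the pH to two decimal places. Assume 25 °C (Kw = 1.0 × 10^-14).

HF ⇌ F- + H+
Ka = 10^(−3.21) = 6.17 × 10^-4
Ka = [H+]²/(0.0366 − [H+]) = 6.17 × 10^-4
The 5% rule fails; solving [H+]² + Ka·[H+] − Ka·C₀ = 0 exactly:
[H+] = (−Ka + √(Ka² + 4·Ka·C₀))/2 = 4.45 × 10^-3 M
pH = −log[H+] = −log(4.45 × 10^-3) = 2.35

pH = 2.35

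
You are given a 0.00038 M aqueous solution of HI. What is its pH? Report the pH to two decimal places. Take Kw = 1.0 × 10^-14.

HI is a strong acid and dissociates completely, so [H+] = 0.00038 M.
pH = -log(0.00038) = 3.42

pH = 3.42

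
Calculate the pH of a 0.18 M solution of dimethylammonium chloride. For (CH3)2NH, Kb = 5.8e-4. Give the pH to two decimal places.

(CH3)2NH2+ is the conjugate acid of the weak base (CH3)2NH.
Ka = Kw/Kb = 1.0×10^-14 / 5.8 × 10^-4 = 1.72 × 10^-11
Ka = [H+]²/(0.18 − [H+]) = 1.72 × 10^-11
Since Ka ≪ C₀, [H+] ≈ √(Ka·C₀) = 1.76 × 10^-6 M.
pH = −log[H+] = −log(1.76 × 10^-6) = 5.75

pH = 5.75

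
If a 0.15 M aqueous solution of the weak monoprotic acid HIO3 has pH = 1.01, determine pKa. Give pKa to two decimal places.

[H+] = 10^(-1.01) = 9.77 × 10^-2 M
At equilibrium [HA] = 0.15 − 9.77 × 10^-2 = 5.23 × 10^-2 M
Ka = [H+][A-]/[HA] = (9.77 × 10^-2)² / 5.23 × 10^-2 = 1.83 × 10^-1
pKa = -log(1.83 × 10^-1) = 0.74

pKa = 0.74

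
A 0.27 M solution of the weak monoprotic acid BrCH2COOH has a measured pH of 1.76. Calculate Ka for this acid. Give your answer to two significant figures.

Ka = 1.2 × 10^-3

[H+] = 10^(-1.76) = 1.74 × 10^-2 M
At equilibrium [HA] = 0.27 − 1.74 × 10^-2 = 2.53 × 10^-1 M
Ka = [H+][A-]/[HA] = (1.74 × 10^-2)² / 2.53 × 10^-1 = 1.2 × 10^-3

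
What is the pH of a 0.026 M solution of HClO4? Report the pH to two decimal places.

pH = 1.59

HClO4 is a strong acid and dissociates completely, so [H+] = 0.026 M.
pH = -log(0.026) = 1.59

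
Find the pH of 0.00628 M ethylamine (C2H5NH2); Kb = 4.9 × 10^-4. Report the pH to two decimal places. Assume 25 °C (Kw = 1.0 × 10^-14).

C2H5NH2 + H2O ⇌ C2H5NH3+ + OH-
Kb = [OH-]²/(0.00628 − [OH-]) = 4.9 × 10^-4
The 5% rule fails; solving [OH-]² + Kb·[OH-] − Kb·C₀ = 0 exactly:
[OH-] = [−0.00049 + √(0.00049² + 1.23e-05)]/2 = 1.53 × 10^-3 M
pOH = 2.82, so pH = 14.00 − pOH = 11.18

pH = 11.18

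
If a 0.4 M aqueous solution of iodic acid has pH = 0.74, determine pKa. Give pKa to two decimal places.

pKa = 0.82

[H+] = 10^(-0.74) = 1.82 × 10^-1 M
At equilibrium [HA] = 0.4 − 1.82 × 10^-1 = 2.18 × 10^-1 M
Ka = [H+][A-]/[HA] = (1.82 × 10^-1)² / 2.18 × 10^-1 = 1.52 × 10^-1
pKa = -log(1.52 × 10^-1) = 0.82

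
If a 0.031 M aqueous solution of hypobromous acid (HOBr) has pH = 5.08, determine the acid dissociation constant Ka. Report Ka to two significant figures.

Ka = 2.2 × 10^-9

[H+] = 10^(-5.08) = 8.32 × 10^-6 M
At equilibrium [HA] = 0.031 − 8.32 × 10^-6 = 3.10 × 10^-2 M
Ka = [H+][A-]/[HA] = (8.32 × 10^-6)² / 3.10 × 10^-2 = 2.2 × 10^-9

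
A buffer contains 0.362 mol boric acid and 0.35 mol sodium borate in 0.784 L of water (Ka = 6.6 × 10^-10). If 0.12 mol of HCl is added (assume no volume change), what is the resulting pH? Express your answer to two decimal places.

pH = 8.86

After neutralization: n(B(OH)3) = 0.482 mol, n(B(OH)4-) = 0.23 mol.
pKa = −log(6.6 × 10^-10) = 9.180
Henderson–Hasselbalch with mole ratio 0.23/0.482: pH = 9.180 + (-0.321)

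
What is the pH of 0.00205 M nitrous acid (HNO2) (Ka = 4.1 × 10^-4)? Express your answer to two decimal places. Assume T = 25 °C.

HNO2 ⇌ NO2- + H+
Let x = [H+] at equilibrium. Ka = x²/(0.00205 − x).
Here C₀/Ka ≈ 5, so the small-x approximation fails. Use the quadratic:
x = [−0.00041 + √(0.00041² + 3.36e-06)]/2 = 7.34 × 10^-4 M
pH = −log[H+] = −log(7.34 × 10^-4) = 3.13

pH = 3.13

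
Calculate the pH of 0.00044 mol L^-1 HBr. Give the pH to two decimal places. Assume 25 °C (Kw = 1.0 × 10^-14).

pH = 3.36

HBr is a strong acid and dissociates completely, so [H+] = 0.00044 M.
pH = -log(0.00044) = 3.36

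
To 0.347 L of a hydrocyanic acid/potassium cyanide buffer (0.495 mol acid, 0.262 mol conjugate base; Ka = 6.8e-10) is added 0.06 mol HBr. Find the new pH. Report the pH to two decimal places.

After neutralization: n(HCN) = 0.555 mol, n(CN-) = 0.202 mol.
pKa = −log(6.8 × 10^-10) = 9.167
pH = pKa + log([A⁻]/[HA]) = 9.167 + log(0.202/0.555) = 9.167 -0.439

pH = 8.73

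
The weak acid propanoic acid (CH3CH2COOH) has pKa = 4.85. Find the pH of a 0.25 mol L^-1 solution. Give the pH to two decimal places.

pH = 2.73

CH3CH2COOH ⇌ CH3CH2COO- + H+
Ka = 10^(−4.85) = 1.41 × 10^-5
Ka = [H+]²/(0.25 − [H+]) = 1.41 × 10^-5
Assume [H+] ≪ 0.25: [H+] ≈ √(1.41 × 10^-5 × 0.25) = 1.88 × 10^-3 M
([H+]/C₀ = 0.75% < 5%, so the approximation holds.)
pH = −log[H+] = −log(1.88 × 10^-3) = 2.73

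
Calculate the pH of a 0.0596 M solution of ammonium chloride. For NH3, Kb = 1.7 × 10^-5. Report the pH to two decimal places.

pH = 5.23

NH4+ is the conjugate acid of the weak base NH3.
Ka = Kw/Kb = 1.0×10^-14 / 1.7 × 10^-5 = 5.88 × 10^-10
From the ICE table, Ka = [H+]²/(0.0596 − [H+]) = 5.88 × 10^-10.
Since Ka ≪ C₀, [H+] ≈ √(Ka·C₀) = 5.92 × 10^-6 M.
pH = −log[H+] = −log(5.92 × 10^-6) = 5.23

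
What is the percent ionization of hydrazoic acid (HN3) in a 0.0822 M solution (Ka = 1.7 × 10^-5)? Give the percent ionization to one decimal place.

1.4%

HN3 ⇌ N3- + H+; let x = [H+] at equilibrium.
x ≈ √(Ka·C₀) = √(1.7 × 10^-5 × 0.0822) = 1.18 × 10^-3 M
Fraction ionized = 1.18 × 10^-3 / 0.0822 = 0.0144 → 1.4%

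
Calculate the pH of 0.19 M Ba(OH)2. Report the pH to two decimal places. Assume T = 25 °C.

Ba(OH)2 is a strong base (each formula unit releases 2 OH-); [OH-] = 0.38 M.
pOH = -log(0.38) = 0.42
pH = 14.00 - 0.42 = 13.58

pH = 13.58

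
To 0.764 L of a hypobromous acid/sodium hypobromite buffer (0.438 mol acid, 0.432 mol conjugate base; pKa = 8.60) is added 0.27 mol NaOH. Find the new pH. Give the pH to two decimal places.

pH = 9.22

After neutralization: n(HOBr) = 0.168 mol, n(OBr-) = 0.702 mol.
Henderson–Hasselbalch with mole ratio 0.702/0.168: pH = 8.60 + (+0.621)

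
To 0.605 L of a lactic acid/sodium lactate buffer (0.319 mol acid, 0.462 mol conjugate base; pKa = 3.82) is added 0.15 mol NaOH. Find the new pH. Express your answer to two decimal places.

OH- converts CH3CH(OH)COOH to CH3CH(OH)COO-: CH3CH(OH)COOH → 0.169 mol, CH3CH(OH)COO- → 0.612 mol.
pH = pKa + log(n_CH3CH(OH)COO-/n_CH3CH(OH)COOH) = 3.82 + log(0.612/0.169) = 3.82 + (+0.559)

pH = 4.38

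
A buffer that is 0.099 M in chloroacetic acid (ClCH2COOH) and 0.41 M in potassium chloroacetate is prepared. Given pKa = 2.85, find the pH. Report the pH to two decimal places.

pH = pKa + log([A⁻]/[HA]) = 2.85 + log(0.41/0.099)
pH = 2.85 + (+0.617) = 3.47

pH = 3.47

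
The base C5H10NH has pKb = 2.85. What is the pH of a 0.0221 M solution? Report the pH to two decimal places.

C5H10NH + H2O ⇌ C5H10NH2+ + OH-
Kb = 10^(−2.85) = 1.41 × 10^-3
Let x = [OH-] at equilibrium. Kb = x²/(0.0221 − x).
The 5% rule fails; solving x² + Kb·x − Kb·C₀ = 0 exactly:
x = (−Kb + √(Kb² + 4·Kb·C₀))/2 = 4.92 × 10^-3 M
pOH = −log(4.92 × 10^-3) = 2.31; pH = 14.00 − 2.31 = 11.69

pH = 11.69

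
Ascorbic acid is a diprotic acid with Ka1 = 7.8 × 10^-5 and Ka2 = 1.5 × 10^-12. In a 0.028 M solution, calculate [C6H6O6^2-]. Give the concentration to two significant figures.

First ionization gives [H+] ≈ [HC6H6O6-] = 1.44 × 10^-3 M.
Second step: Ka2 = [H+][C6H6O6^2-]/[HC6H6O6-] ≈ [C6H6O6^2-] (since [H+] ≈ [HC6H6O6-]).
So [C6H6O6^2-] ≈ Ka2.

1.5 × 10^-12 M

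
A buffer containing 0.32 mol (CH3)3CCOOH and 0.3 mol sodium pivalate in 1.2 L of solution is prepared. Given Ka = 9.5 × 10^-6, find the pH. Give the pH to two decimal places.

pKa = −log(9.5 × 10^-6) = 5.022
Using pH = pKa + log([base]/[acid]) with [base]/[acid] = 0.3/0.32:
pH = 5.022 + (-0.028) = 4.99

pH = 4.99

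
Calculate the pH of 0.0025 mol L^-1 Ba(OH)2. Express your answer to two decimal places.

pH = 11.70

Ba(OH)2 is a strong base (each formula unit releases 2 OH-); [OH-] = 0.005 M.
pOH = -log(0.005) = 2.30
pH = 14.00 - 2.30 = 11.70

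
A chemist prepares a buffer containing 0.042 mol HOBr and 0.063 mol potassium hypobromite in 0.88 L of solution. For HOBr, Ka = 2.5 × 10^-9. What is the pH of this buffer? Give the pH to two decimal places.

pKa = −log(2.5 × 10^-9) = 8.602
Henderson–Hasselbalch: pH = pKa + log([OBr-]/[HOBr]) = 8.602 + log(0.063/0.042)
pH = 8.602 + (+0.176) = 8.78

pH = 8.78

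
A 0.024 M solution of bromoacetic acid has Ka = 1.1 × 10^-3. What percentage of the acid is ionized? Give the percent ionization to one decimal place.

BrCH2COOH ⇌ BrCH2COO- + H+; let x = [H+] at equilibrium.
Ka = x²/(C₀ − x); solving the quadratic gives x = 4.62 × 10^-3 M.
% ionization = x/C₀ × 100% = 4.62 × 10^-3/0.024 × 100% = 19.2%

19.2%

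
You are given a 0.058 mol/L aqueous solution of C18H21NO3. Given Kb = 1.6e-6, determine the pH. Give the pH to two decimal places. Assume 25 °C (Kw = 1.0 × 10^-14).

C18H21NO3 + H2O ⇌ C18H22NO3+ + OH-
Kb = [OH-]²/(0.058 − [OH-]) = 1.6 × 10^-6
Assume [OH-] ≪ 0.058: [OH-] ≈ √(1.6 × 10^-6 × 0.058) = 3.05 × 10^-4 M
pOH = 3.52, so pH = 14.00 − pOH = 10.48

pH = 10.48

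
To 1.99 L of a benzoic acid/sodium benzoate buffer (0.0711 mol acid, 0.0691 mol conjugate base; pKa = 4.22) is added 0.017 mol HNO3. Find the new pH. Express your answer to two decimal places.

pH = 3.99

Added H+ converts C6H5COO- to C6H5COOH: C6H5COOH → 0.0881 mol, C6H5COO- → 0.0521 mol.
pH = pKa + log(n_C6H5COO-/n_C6H5COOH) = 4.22 + log(0.0521/0.0881) = 4.22 + (-0.228)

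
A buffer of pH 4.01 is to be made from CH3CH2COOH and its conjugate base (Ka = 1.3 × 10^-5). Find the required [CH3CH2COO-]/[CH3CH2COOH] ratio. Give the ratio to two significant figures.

ratio = 0.13

pKa = -log(1.3 × 10^-5) = 4.886
pH = pKa + log(r) ⇒ log(r) = 4.01 − 4.886 = -0.876
r = [CH3CH2COO-]/[CH3CH2COOH] = 10^(-0.876) = 0.133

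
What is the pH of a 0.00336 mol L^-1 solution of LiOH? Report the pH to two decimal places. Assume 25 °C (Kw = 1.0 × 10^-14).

pH = 11.53

LiOH is a strong base; [OH-] = 0.00336 M.
pOH = -log(0.00336) = 2.47
pH = 14.00 - 2.47 = 11.53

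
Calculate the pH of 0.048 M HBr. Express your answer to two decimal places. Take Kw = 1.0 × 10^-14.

pH = 1.32

HBr is a strong acid and dissociates completely, so [H+] = 0.048 M.
pH = -log(0.048) = 1.32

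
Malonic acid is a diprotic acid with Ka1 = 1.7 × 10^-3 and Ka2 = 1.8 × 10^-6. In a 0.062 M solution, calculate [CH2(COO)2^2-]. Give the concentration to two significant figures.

First ionization gives [H+] ≈ [CH2(COOH)COO-] = 9.45 × 10^-3 M.
Second step: Ka2 = [H+][CH2(COO)2^2-]/[CH2(COOH)COO-] ≈ [CH2(COO)2^2-] (since [H+] ≈ [CH2(COOH)COO-]).
So [CH2(COO)2^2-] ≈ Ka2.

1.8 × 10^-6 M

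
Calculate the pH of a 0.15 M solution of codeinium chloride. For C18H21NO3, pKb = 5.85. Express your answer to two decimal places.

pH = 4.49

C18H22NO3+ is the conjugate acid of the weak base C18H21NO3.
Kb = 10^(−5.85) = 1.41 × 10^-6
Ka = Kw/Kb = 1.0×10^-14 / 1.41 × 10^-6 = 7.09 × 10^-9
Ka = [H+]²/(0.15 − [H+]) = 7.09 × 10^-9
Neglecting [H+] in the denominator: [H+] = √(7.09 × 10^-9 × 0.15) = 3.26 × 10^-5 M
pH = −log(3.26 × 10^-5) = 4.49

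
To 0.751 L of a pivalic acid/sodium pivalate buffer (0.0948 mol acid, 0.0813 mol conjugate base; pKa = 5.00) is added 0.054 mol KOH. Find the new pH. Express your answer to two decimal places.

pH = 5.52

OH- converts (CH3)3CCOOH to (CH3)3CCOO-: (CH3)3CCOOH → 0.0408 mol, (CH3)3CCOO- → 0.135 mol.
pH = pKa + log([A⁻]/[HA]) = 5.00 + log(0.135/0.0408) = 5.00 +0.520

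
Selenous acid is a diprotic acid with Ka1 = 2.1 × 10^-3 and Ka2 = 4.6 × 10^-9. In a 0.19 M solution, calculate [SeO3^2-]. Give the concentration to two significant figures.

4.6 × 10^-9 M

First ionization gives [H+] ≈ [HSeO3-] = 1.90 × 10^-2 M.
Second step: Ka2 = [H+][SeO3^2-]/[HSeO3-] ≈ [SeO3^2-] (since [H+] ≈ [HSeO3-]).
So [SeO3^2-] ≈ Ka2.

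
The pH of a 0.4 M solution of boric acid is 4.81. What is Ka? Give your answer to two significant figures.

[H+] = 10^(-4.81) = 1.55 × 10^-5 M
At equilibrium [HA] = 0.4 − 1.55 × 10^-5 = 4.00 × 10^-1 M
Ka = [H+][A-]/[HA] = (1.55 × 10^-5)² / 4.00 × 10^-1 = 6.0 × 10^-10

Ka = 6.0 × 10^-10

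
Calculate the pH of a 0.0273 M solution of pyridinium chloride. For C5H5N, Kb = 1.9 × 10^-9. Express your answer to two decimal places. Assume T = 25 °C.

pH = 3.42

C5H5NH+ is the conjugate acid of the weak base C5H5N.
Ka = Kw/Kb = 1.0×10^-14 / 1.9 × 10^-9 = 5.26 × 10^-6
From the ICE table, Ka = x²/(0.0273 − x) = 5.26 × 10^-6.
Since Ka ≪ C₀, x ≈ √(Ka·C₀) = 3.79 × 10^-4 M.
pH = −log(3.79 × 10^-4) = 3.42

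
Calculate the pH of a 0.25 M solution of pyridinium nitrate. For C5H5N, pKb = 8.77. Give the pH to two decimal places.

C5H5NH+ is the conjugate acid of the weak base C5H5N.
Kb = 10^(−8.77) = 1.70 × 10^-9
Ka = Kw/Kb = 1.0×10^-14 / 1.70 × 10^-9 = 5.88 × 10^-6
From the ICE table, Ka = [H+]²/(0.25 − [H+]) = 5.88 × 10^-6.
Neglecting [H+] in the denominator: [H+] = √(5.88 × 10^-6 × 0.25) = 1.21 × 10^-3 M
Check: 0.48% ionized — well under 5%, approximation valid.
pH = −log[H+] = −log(1.21 × 10^-3) = 2.92

pH = 2.92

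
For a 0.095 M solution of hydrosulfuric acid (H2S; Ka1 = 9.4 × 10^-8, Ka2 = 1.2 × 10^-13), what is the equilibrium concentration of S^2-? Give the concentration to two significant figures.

1.2 × 10^-13 M

First ionization gives [H+] ≈ [HS-] = 9.45 × 10^-5 M.
Second step: Ka2 = [H+][S^2-]/[HS-] ≈ [S^2-] (since [H+] ≈ [HS-]).
So [S^2-] ≈ Ka2.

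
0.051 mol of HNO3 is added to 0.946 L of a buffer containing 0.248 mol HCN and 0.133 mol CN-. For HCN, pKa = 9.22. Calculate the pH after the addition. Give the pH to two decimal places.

After neutralization: n(HCN) = 0.299 mol, n(CN-) = 0.082 mol.
Henderson–Hasselbalch with mole ratio 0.082/0.299: pH = 9.22 + (-0.562)

pH = 8.66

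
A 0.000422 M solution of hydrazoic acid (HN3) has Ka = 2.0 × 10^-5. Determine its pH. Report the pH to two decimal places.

pH = 4.08

HN3 ⇌ N3- + H+
From the ICE table, Ka = [H+]²/(0.000422 − [H+]) = 2.0 × 10^-5.
The 5% rule fails; solving [H+]² + Ka·[H+] − Ka·C₀ = 0 exactly:
[H+] = [−2e-05 + √(2e-05² + 3.38e-08)]/2 = 8.24 × 10^-5 M
pH = −log(8.24 × 10^-5) = 4.08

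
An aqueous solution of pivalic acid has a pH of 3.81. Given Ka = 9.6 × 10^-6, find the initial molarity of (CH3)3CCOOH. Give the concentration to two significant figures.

[H+] = 10^(-3.81) = 1.55 × 10^-4 M = x
Ka = x²/(C₀ − x) ⇒ C₀ = x + x²/Ka
C₀ = 1.55 × 10^-4 + (1.55 × 10^-4)²/(9.6 × 10^-6) = 2.66 × 10^-3 M

C₀ = 2.7 × 10^-3 M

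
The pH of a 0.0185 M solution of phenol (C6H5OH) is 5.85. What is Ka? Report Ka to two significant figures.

[H+] = 10^(-5.85) = 1.41 × 10^-6 M
At equilibrium [HA] = 0.0185 − 1.41 × 10^-6 = 1.85 × 10^-2 M
Ka = [H+][A-]/[HA] = (1.41 × 10^-6)² / 1.85 × 10^-2 = 1.1 × 10^-10

Ka = 1.1 × 10^-10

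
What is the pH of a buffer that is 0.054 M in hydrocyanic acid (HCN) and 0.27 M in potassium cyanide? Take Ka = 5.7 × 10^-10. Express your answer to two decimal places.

pKa = −log(5.7 × 10^-10) = 9.244
Using pH = pKa + log([base]/[acid]) with [base]/[acid] = 0.27/0.054:
pH = 9.244 + (+0.699) = 9.94

pH = 9.94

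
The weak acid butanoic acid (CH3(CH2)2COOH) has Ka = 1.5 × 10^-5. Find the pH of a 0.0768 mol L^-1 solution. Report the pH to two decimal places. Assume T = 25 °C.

CH3(CH2)2COOH ⇌ CH3(CH2)2COO- + H+
From the ICE table, Ka = [H+]²/(0.0768 − [H+]) = 1.5 × 10^-5.
Assume [H+] ≪ 0.0768: [H+] ≈ √(1.5 × 10^-5 × 0.0768) = 1.07 × 10^-3 M
Check: 1.4% ionized — well under 5%, approximation valid.
pH = −log[H+] = −log(1.07 × 10^-3) = 2.97

pH = 2.97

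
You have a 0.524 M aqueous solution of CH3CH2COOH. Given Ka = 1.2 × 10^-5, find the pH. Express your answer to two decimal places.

pH = 2.60

CH3CH2COOH ⇌ CH3CH2COO- + H+
From the ICE table, Ka = x²/(0.524 − x) = 1.2 × 10^-5.
Neglecting x in the denominator: x = √(1.2 × 10^-5 × 0.524) = 2.51 × 10^-3 M
pH = −log(2.51 × 10^-3) = 2.60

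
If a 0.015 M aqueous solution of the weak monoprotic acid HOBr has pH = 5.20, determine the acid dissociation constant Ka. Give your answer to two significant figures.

Ka = 2.7 × 10^-9

[H+] = 10^(-5.20) = 6.31 × 10^-6 M
At equilibrium [HA] = 0.015 − 6.31 × 10^-6 = 1.50 × 10^-2 M
Ka = [H+][A-]/[HA] = (6.31 × 10^-6)² / 1.50 × 10^-2 = 2.7 × 10^-9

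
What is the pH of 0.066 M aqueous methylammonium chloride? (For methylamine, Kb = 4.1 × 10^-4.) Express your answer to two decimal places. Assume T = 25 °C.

CH3NH3+ is the conjugate acid of the weak base CH3NH2.
Ka = Kw/Kb = 1.0×10^-14 / 4.1 × 10^-4 = 2.44 × 10^-11
Ka = [H+]²/(0.066 − [H+]) = 2.44 × 10^-11
Since Ka ≪ C₀, [H+] ≈ √(Ka·C₀) = 1.27 × 10^-6 M.
Check: 0.0019% ionized — well under 5%, approximation valid.
pH = −log(1.27 × 10^-6) = 5.90

pH = 5.90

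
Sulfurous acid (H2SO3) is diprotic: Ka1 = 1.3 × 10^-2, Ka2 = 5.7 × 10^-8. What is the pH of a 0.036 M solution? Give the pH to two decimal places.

Since Ka1 ≫ Ka2, the first ionization dominates [H+].
Ka1 = x²/(0.036 − x) = 1.3 × 10^-2
Solving the quadratic: x = (−Ka1 + √(Ka1² + 4·Ka1·C₀))/2 = 1.61 × 10^-2 M
pH = −log(1.61 × 10^-2) = 1.79

pH = 1.79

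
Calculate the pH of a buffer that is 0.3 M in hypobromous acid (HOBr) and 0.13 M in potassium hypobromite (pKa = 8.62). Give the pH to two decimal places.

pH = pKa + log([A⁻]/[HA]) = 8.62 + log(0.13/0.3)
pH = 8.62 + (-0.363) = 8.26

pH = 8.26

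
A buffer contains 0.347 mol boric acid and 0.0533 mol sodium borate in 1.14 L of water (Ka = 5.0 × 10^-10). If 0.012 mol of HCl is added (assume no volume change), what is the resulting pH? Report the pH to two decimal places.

After neutralization: n(B(OH)3) = 0.359 mol, n(B(OH)4-) = 0.0413 mol.
pKa = −log(5.0 × 10^-10) = 9.301
pH = pKa + log([A⁻]/[HA]) = 9.301 + log(0.0413/0.359) = 9.301 -0.939

pH = 8.36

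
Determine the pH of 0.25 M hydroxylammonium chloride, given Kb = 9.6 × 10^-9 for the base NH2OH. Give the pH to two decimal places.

pH = 3.29

NH3OH+ is the conjugate acid of the weak base NH2OH.
Ka = Kw/Kb = 1.0×10^-14 / 9.6 × 10^-9 = 1.04 × 10^-6
Ka = x²/(0.25 − x) = 1.04 × 10^-6
Neglecting x in the denominator: x = √(1.04 × 10^-6 × 0.25) = 5.10 × 10^-4 M
pH = −log(5.10 × 10^-4) = 3.29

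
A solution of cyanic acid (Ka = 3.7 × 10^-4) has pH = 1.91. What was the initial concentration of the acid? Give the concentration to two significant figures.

C₀ = 4.2 × 10^-1 M

[H+] = 10^(-1.91) = 1.23 × 10^-2 M = x
Ka = x²/(C₀ − x) ⇒ C₀ = x + x²/Ka
C₀ = 1.23 × 10^-2 + (1.23 × 10^-2)²/(3.7 × 10^-4) = 4.21 × 10^-1 M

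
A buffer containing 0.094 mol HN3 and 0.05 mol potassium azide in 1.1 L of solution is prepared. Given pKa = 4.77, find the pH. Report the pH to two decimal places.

pH = 4.50

Using pH = pKa + log([base]/[acid]) with [base]/[acid] = 0.05/0.094:
pH = 4.77 + (-0.274) = 4.50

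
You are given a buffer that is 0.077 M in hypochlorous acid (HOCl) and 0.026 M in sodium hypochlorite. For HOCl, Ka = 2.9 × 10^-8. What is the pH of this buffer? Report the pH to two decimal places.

pKa = −log(2.9 × 10^-8) = 7.538
Henderson–Hasselbalch: pH = pKa + log([OCl-]/[HOCl]) = 7.538 + log(0.026/0.077)
pH = 7.538 + (-0.472) = 7.07

pH = 7.07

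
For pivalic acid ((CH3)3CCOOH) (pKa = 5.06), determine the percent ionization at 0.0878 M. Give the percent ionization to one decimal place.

1.0%

(CH3)3CCOOH ⇌ (CH3)3CCOO- + H+; let x = [H+] at equilibrium.
Ka = 10^(−5.06) = 8.71 × 10^-6
x ≈ √(Ka·C₀) = √(8.71 × 10^-6 × 0.0878) = 8.74 × 10^-4 M
% ionization = x/C₀ × 100% = 8.74 × 10^-4/0.0878 × 100% = 1.0%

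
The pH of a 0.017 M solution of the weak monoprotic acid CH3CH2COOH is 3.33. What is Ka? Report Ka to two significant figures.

Ka = 1.3 × 10^-5

[H+] = 10^(-3.33) = 4.68 × 10^-4 M
At equilibrium [HA] = 0.017 − 4.68 × 10^-4 = 1.65 × 10^-2 M
Ka = [H+][A-]/[HA] = (4.68 × 10^-4)² / 1.65 × 10^-2 = 1.3 × 10^-5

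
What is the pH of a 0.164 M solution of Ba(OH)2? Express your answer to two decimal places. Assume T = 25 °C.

pH = 13.52

Ba(OH)2 is a strong base (each formula unit releases 2 OH-); [OH-] = 0.328 M.
pOH = -log(0.328) = 0.48
pH = 14.00 - 0.48 = 13.52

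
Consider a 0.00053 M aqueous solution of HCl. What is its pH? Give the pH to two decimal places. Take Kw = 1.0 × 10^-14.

HCl is a strong acid and dissociates completely, so [H+] = 0.00053 M.
pH = -log(0.00053) = 3.28

pH = 3.28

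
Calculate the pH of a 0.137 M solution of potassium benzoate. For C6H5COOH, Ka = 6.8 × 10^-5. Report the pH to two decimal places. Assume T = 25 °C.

pH = 8.65

C6H5COO- is the conjugate base of the weak acid C6H5COOH.
Kb = Kw/Ka = 1.0×10^-14 / 6.8 × 10^-5 = 1.47 × 10^-10
Let x = [OH-] at equilibrium. Kb = x²/(0.137 − x).
Neglecting x in the denominator: x = √(1.47 × 10^-10 × 0.137) = 4.49 × 10^-6 M
Check: 0.0033% ionized — well under 5%, approximation valid.
pOH = 5.35, so pH = 14.00 − pOH = 8.65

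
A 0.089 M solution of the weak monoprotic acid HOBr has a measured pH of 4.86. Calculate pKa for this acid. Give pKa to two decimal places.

[H+] = 10^(-4.86) = 1.38 × 10^-5 M
At equilibrium [HA] = 0.089 − 1.38 × 10^-5 = 8.90 × 10^-2 M
Ka = [H+][A-]/[HA] = (1.38 × 10^-5)² / 8.90 × 10^-2 = 2.14 × 10^-9
pKa = -log(2.14 × 10^-9) = 8.67

pKa = 8.67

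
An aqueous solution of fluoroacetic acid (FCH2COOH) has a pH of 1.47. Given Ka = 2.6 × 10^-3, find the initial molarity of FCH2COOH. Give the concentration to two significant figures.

C₀ = 4.8 × 10^-1 M

[H+] = 10^(-1.47) = 3.39 × 10^-2 M = x
Ka = x²/(C₀ − x) ⇒ C₀ = x + x²/Ka
C₀ = 3.39 × 10^-2 + (3.39 × 10^-2)²/(2.6 × 10^-3) = 4.76 × 10^-1 M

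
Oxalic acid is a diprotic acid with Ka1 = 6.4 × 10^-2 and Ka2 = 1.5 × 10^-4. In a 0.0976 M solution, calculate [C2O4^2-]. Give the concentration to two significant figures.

1.5 × 10^-4 M

First ionization gives [H+] ≈ [HC2O4-] = 5.33 × 10^-2 M.
Second step: Ka2 = [H+][C2O4^2-]/[HC2O4-] ≈ [C2O4^2-] (since [H+] ≈ [HC2O4-]).
So [C2O4^2-] ≈ Ka2.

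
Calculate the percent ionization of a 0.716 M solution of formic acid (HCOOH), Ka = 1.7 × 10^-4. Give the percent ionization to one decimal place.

1.5%

HCOOH ⇌ HCOO- + H+; let x = [H+] at equilibrium.
x ≈ √(Ka·C₀) = √(1.7 × 10^-4 × 0.716) = 1.10 × 10^-2 M
% ionization = x/C₀ × 100% = 1.10 × 10^-2/0.716 × 100% = 1.5%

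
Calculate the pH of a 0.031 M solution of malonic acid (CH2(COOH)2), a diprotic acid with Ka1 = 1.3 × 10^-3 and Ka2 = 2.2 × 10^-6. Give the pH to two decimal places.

Since Ka1 ≫ Ka2, the first ionization dominates [H+].
Ka1 = x²/(0.031 − x) = 1.3 × 10^-3
Solving the quadratic: x = (−Ka1 + √(Ka1² + 4·Ka1·C₀))/2 = 5.73 × 10^-3 M
pH = −log(5.73 × 10^-3) = 2.24

pH = 2.24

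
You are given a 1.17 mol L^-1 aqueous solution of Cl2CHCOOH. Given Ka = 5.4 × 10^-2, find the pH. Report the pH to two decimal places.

Cl2CHCOOH ⇌ Cl2CHCOO- + H+
Let x = [H+] at equilibrium. Ka = x²/(1.17 − x).
The 5% rule fails; solving x² + Ka·x − Ka·C₀ = 0 exactly:
x = (−Ka + √(Ka² + 4·Ka·C₀))/2 = 2.26 × 10^-1 M
pH = −log[H+] = −log(2.26 × 10^-1) = 0.65

pH = 0.65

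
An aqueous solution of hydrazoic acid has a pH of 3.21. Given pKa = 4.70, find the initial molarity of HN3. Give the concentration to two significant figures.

C₀ = 2.0 × 10^-2 M

[H+] = 10^(-3.21) = 6.17 × 10^-4 M = x
Ka = 10^(−4.70) = 2.00 × 10^-5
Ka = x²/(C₀ − x) ⇒ C₀ = x + x²/Ka
C₀ = 6.17 × 10^-4 + (6.17 × 10^-4)²/(2.00 × 10^-5) = 1.97 × 10^-2 M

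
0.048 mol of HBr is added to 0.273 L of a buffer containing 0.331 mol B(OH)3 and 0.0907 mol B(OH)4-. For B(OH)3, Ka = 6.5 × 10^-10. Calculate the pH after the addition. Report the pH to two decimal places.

After neutralization: n(B(OH)3) = 0.379 mol, n(B(OH)4-) = 0.0427 mol.
pKa = −log(6.5 × 10^-10) = 9.187
Henderson–Hasselbalch with mole ratio 0.0427/0.379: pH = 9.187 + (-0.948)

pH = 8.24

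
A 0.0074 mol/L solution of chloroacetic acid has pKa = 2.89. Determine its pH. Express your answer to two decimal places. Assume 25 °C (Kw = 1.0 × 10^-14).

ClCH2COOH ⇌ ClCH2COO- + H+
Ka = 10^(−2.89) = 1.29 × 10^-3
From the ICE table, Ka = x²/(0.0074 − x) = 1.29 × 10^-3.
x is not negligible relative to C₀; solve x² + 0.00129·x − 9.55e-06 = 0.
x = [−0.00129 + √(0.00129² + 3.82e-05)]/2 = 2.51 × 10^-3 M
pH = −log[H+] = −log(2.51 × 10^-3) = 2.60

pH = 2.60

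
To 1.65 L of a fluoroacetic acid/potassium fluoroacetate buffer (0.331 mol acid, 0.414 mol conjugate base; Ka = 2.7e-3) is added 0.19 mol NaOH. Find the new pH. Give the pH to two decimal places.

OH- converts FCH2COOH to FCH2COO-: FCH2COOH → 0.141 mol, FCH2COO- → 0.604 mol.
pKa = −log(2.7 × 10^-3) = 2.569
pH = pKa + log(n_FCH2COO-/n_FCH2COOH) = 2.569 + log(0.604/0.141) = 2.569 + (+0.632)

pH = 3.20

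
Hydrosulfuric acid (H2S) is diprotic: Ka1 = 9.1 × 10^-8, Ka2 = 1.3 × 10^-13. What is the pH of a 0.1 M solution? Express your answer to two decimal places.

pH = 4.02

Since Ka1 ≫ Ka2, the first ionization dominates [H+].
Ka1 = x²/(0.1 − x) = 9.1 × 10^-8
x ≈ √(9.1 × 10^-8 × 0.1) = 9.54 × 10^-5 M
pH = −log(9.54 × 10^-5) = 4.02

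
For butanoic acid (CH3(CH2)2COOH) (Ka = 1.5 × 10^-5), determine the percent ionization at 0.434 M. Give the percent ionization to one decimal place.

0.6%

CH3(CH2)2COOH ⇌ CH3(CH2)2COO- + H+; let x = [H+] at equilibrium.
x ≈ √(Ka·C₀) = √(1.5 × 10^-5 × 0.434) = 2.55 × 10^-3 M
% ionization = x/C₀ × 100% = 2.55 × 10^-3/0.434 × 100% = 0.6%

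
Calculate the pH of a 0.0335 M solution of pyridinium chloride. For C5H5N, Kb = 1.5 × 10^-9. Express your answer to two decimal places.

pH = 3.33

C5H5NH+ is the conjugate acid of the weak base C5H5N.
Ka = Kw/Kb = 1.0×10^-14 / 1.5 × 10^-9 = 6.67 × 10^-6
Ka = [H+]²/(0.0335 − [H+]) = 6.67 × 10^-6
Neglecting [H+] in the denominator: [H+] = √(6.67 × 10^-6 × 0.0335) = 4.73 × 10^-4 M
pH = −log(4.73 × 10^-4) = 3.33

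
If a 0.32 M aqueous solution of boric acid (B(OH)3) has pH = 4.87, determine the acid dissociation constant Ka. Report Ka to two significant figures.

[H+] = 10^(-4.87) = 1.35 × 10^-5 M
At equilibrium [HA] = 0.32 − 1.35 × 10^-5 = 3.20 × 10^-1 M
Ka = [H+][A-]/[HA] = (1.35 × 10^-5)² / 3.20 × 10^-1 = 5.7 × 10^-10

Ka = 5.7 × 10^-10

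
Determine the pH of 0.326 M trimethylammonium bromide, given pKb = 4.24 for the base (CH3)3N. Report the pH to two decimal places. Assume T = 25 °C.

(CH3)3NH+ is the conjugate acid of the weak base (CH3)3N.
Kb = 10^(−4.24) = 5.75 × 10^-5
Ka = Kw/Kb = 1.0×10^-14 / 5.75 × 10^-5 = 1.74 × 10^-10
From the ICE table, Ka = [H+]²/(0.326 − [H+]) = 1.74 × 10^-10.
Assume [H+] ≪ 0.326: [H+] ≈ √(1.74 × 10^-10 × 0.326) = 7.53 × 10^-6 M
Check: 0.0023% ionized — well under 5%, approximation valid.
pH = −log(7.53 × 10^-6) = 5.12

pH = 5.12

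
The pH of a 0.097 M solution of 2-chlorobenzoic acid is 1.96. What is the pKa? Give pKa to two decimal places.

pKa = 2.85

[H+] = 10^(-1.96) = 1.10 × 10^-2 M
At equilibrium [HA] = 0.097 − 1.10 × 10^-2 = 8.60 × 10^-2 M
Ka = [H+][A-]/[HA] = (1.10 × 10^-2)² / 8.60 × 10^-2 = 1.41 × 10^-3
pKa = -log(1.41 × 10^-3) = 2.85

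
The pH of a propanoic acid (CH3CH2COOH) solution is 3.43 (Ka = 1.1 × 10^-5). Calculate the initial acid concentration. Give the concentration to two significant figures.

C₀ = 1.3 × 10^-2 M

[H+] = 10^(-3.43) = 3.72 × 10^-4 M = x
Ka = x²/(C₀ − x) ⇒ C₀ = x + x²/Ka
C₀ = 3.72 × 10^-4 + (3.72 × 10^-4)²/(1.1 × 10^-5) = 1.30 × 10^-2 M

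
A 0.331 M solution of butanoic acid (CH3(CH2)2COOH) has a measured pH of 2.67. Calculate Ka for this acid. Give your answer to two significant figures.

Ka = 1.4 × 10^-5

[H+] = 10^(-2.67) = 2.14 × 10^-3 M
At equilibrium [HA] = 0.331 − 2.14 × 10^-3 = 3.29 × 10^-1 M
Ka = [H+][A-]/[HA] = (2.14 × 10^-3)² / 3.29 × 10^-1 = 1.4 × 10^-5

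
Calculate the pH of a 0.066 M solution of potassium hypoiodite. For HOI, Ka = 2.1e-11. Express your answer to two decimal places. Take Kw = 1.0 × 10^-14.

OI- is the conjugate base of the weak acid HOI.
Kb = Kw/Ka = 1.0×10^-14 / 2.1 × 10^-11 = 4.76 × 10^-4
Kb = [OH-]²/(0.066 − [OH-]) = 4.76 × 10^-4
The 5% rule fails; solving [OH-]² + Kb·[OH-] − Kb·C₀ = 0 exactly:
[OH-] = (−Kb + √(Kb² + 4·Kb·C₀))/2 = 5.37 × 10^-3 M
pOH = −log(5.37 × 10^-3) = 2.27; pH = 14.00 − 2.27 = 11.73

pH = 11.73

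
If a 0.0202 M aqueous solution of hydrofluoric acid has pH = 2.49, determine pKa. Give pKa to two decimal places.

[H+] = 10^(-2.49) = 3.24 × 10^-3 M
At equilibrium [HA] = 0.0202 − 3.24 × 10^-3 = 1.70 × 10^-2 M
Ka = [H+][A-]/[HA] = (3.24 × 10^-3)² / 1.70 × 10^-2 = 6.18 × 10^-4
pKa = -log(6.18 × 10^-4) = 3.21

pKa = 3.21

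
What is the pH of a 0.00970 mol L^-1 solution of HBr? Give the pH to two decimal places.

HBr is a strong acid and dissociates completely, so [H+] = 0.00970 M.
pH = -log(0.0097) = 2.01

pH = 2.01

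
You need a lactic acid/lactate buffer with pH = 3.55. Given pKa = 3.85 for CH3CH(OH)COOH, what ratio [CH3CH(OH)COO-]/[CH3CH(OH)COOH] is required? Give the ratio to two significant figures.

pH = pKa + log(r) ⇒ log(r) = 3.55 − 3.85 = -0.30
r = [CH3CH(OH)COO-]/[CH3CH(OH)COOH] = 10^(-0.30) = 0.501

ratio = 0.50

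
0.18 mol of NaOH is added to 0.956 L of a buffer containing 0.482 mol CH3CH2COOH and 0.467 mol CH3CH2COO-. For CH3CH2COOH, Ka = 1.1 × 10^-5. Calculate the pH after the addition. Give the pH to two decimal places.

pH = 5.29

OH- converts CH3CH2COOH to CH3CH2COO-: CH3CH2COOH → 0.302 mol, CH3CH2COO- → 0.647 mol.
pKa = −log(1.1 × 10^-5) = 4.959
Henderson–Hasselbalch with mole ratio 0.647/0.302: pH = 4.959 + (+0.331)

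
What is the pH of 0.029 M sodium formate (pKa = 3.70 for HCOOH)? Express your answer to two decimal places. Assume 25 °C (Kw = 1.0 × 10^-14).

pH = 8.08

HCOO- is the conjugate base of the weak acid HCOOH.
Ka = 10^(−3.70) = 2.00 × 10^-4
Kb = Kw/Ka = 1.0×10^-14 / 2.00 × 10^-4 = 5.00 × 10^-11
From the ICE table, Kb = [OH-]²/(0.029 − [OH-]) = 5.00 × 10^-11.
Assume [OH-] ≪ 0.029: [OH-] ≈ √(5.00 × 10^-11 × 0.029) = 1.20 × 10^-6 M
Check: 0.0042% ionized — well under 5%, approximation valid.
pOH = 5.92, so pH = 14.00 − pOH = 8.08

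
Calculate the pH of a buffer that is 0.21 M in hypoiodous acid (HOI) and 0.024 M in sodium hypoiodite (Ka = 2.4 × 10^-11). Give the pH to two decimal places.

pH = 9.68

pKa = −log(2.4 × 10^-11) = 10.620
Using pH = pKa + log([base]/[acid]) with [base]/[acid] = 0.024/0.21:
pH = 10.620 + (-0.942) = 9.68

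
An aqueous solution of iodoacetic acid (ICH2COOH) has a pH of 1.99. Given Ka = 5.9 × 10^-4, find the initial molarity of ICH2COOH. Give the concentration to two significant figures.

[H+] = 10^(-1.99) = 1.02 × 10^-2 M = x
Ka = x²/(C₀ − x) ⇒ C₀ = x + x²/Ka
C₀ = 1.02 × 10^-2 + (1.02 × 10^-2)²/(5.9 × 10^-4) = 1.87 × 10^-1 M

C₀ = 1.9 × 10^-1 M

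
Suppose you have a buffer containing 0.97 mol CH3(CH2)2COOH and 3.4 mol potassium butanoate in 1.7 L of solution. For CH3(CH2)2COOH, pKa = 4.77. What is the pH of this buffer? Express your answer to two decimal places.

Henderson–Hasselbalch: pH = pKa + log([CH3(CH2)2COO-]/[CH3(CH2)2COOH]) = 4.77 + log(3.4/0.97)
pH = 4.77 + (+0.545) = 5.31

pH = 5.31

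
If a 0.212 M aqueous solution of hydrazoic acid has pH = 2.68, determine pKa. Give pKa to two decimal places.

[H+] = 10^(-2.68) = 2.09 × 10^-3 M
At equilibrium [HA] = 0.212 − 2.09 × 10^-3 = 2.10 × 10^-1 M
Ka = [H+][A-]/[HA] = (2.09 × 10^-3)² / 2.10 × 10^-1 = 2.08 × 10^-5
pKa = -log(2.08 × 10^-5) = 4.68

pKa = 4.68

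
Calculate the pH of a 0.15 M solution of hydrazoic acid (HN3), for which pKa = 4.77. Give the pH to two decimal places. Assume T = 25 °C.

HN3 ⇌ N3- + H+
Ka = 10^(−4.77) = 1.70 × 10^-5
Ka = [H+]²/(0.15 − [H+]) = 1.70 × 10^-5
Neglecting [H+] in the denominator: [H+] = √(1.70 × 10^-5 × 0.15) = 1.60 × 10^-3 M
Check: 1.1% ionized — well under 5%, approximation valid.
pH = −log(1.60 × 10^-3) = 2.80

pH = 2.80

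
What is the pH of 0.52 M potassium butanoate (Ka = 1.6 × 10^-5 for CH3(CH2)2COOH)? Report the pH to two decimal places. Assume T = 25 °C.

CH3(CH2)2COO- is the conjugate base of the weak acid CH3(CH2)2COOH.
Kb = Kw/Ka = 1.0×10^-14 / 1.6 × 10^-5 = 6.25 × 10^-10
Kb = [OH-]²/(0.52 − [OH-]) = 6.25 × 10^-10
Since Kb ≪ C₀, [OH-] ≈ √(Kb·C₀) = 1.80 × 10^-5 M.
Check: 0.0035% ionized — well under 5%, approximation valid.
pOH = −log(1.80 × 10^-5) = 4.74; pH = 14.00 − 4.74 = 9.26

pH = 9.26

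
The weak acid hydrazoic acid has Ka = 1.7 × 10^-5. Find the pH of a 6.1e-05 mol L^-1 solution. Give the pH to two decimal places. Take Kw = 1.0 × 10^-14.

pH = 4.61

HN3 ⇌ N3- + H+
From the ICE table, Ka = [H+]²/(6.1e-05 − [H+]) = 1.7 × 10^-5.
[H+] is not negligible relative to C₀; solve [H+]² + 1.7e-05·[H+] − 1.04e-09 = 0.
[H+] = (−Ka + √(Ka² + 4·Ka·C₀))/2 = 2.48 × 10^-5 M
pH = −log[H+] = −log(2.48 × 10^-5) = 4.61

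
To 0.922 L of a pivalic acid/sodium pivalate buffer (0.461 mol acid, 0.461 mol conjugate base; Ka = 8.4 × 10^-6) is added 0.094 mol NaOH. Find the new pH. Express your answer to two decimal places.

pH = 5.26

OH- converts (CH3)3CCOOH to (CH3)3CCOO-: (CH3)3CCOOH → 0.367 mol, (CH3)3CCOO- → 0.555 mol.
pKa = −log(8.4 × 10^-6) = 5.076
pH = pKa + log([A⁻]/[HA]) = 5.076 + log(0.555/0.367) = 5.076 +0.180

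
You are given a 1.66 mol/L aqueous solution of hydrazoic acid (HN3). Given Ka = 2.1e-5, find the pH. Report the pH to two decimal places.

HN3 ⇌ N3- + H+
From the ICE table, Ka = [H+]²/(1.66 − [H+]) = 2.1 × 10^-5.
Assume [H+] ≪ 1.66: [H+] ≈ √(2.1 × 10^-5 × 1.66) = 5.90 × 10^-3 M
pH = −log[H+] = −log(5.90 × 10^-3) = 2.23

pH = 2.23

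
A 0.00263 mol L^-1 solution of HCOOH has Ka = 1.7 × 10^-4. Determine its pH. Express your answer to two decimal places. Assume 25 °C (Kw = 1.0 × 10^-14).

pH = 3.23

HCOOH ⇌ HCOO- + H+
Ka = x²/(0.00263 − x) = 1.7 × 10^-4
Here C₀/Ka ≈ 15.5, so the small-x approximation fails. Use the quadratic:
x = (−Ka + √(Ka² + 4·Ka·C₀))/2 = 5.89 × 10^-4 M
pH = −log(5.89 × 10^-4) = 3.23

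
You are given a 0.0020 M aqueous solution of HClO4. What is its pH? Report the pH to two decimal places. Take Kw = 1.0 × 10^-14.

HClO4 is a strong acid and dissociates completely, so [H+] = 0.0020 M.
pH = -log(0.002) = 2.70

pH = 2.70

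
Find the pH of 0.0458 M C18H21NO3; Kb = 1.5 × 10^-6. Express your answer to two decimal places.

pH = 10.42

C18H21NO3 + H2O ⇌ C18H22NO3+ + OH-
Let x = [OH-] at equilibrium. Kb = x²/(0.0458 − x).
Assume x ≪ 0.0458: x ≈ √(1.5 × 10^-6 × 0.0458) = 2.62 × 10^-4 M
pOH = 3.58, so pH = 14.00 − pOH = 10.42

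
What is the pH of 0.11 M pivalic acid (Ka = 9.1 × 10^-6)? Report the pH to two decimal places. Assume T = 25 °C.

(CH3)3CCOOH ⇌ (CH3)3CCOO- + H+
Ka = [H+]²/(0.11 − [H+]) = 9.1 × 10^-6
Neglecting [H+] in the denominator: [H+] = √(9.1 × 10^-6 × 0.11) = 1.00 × 10^-3 M
([H+]/C₀ = 0.91% < 5%, so the approximation holds.)
pH = −log[H+] = −log(1.00 × 10^-3) = 3.00

pH = 3.00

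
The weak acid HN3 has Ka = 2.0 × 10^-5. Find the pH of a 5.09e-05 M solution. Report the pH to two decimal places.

pH = 4.63

HN3 ⇌ N3- + H+
From the ICE table, Ka = [H+]²/(5.09e-05 − [H+]) = 2.0 × 10^-5.
The 5% rule fails; solving [H+]² + Ka·[H+] − Ka·C₀ = 0 exactly:
[H+] = [−2e-05 + √(2e-05² + 4.07e-09)]/2 = 2.34 × 10^-5 M
pH = −log[H+] = −log(2.34 × 10^-5) = 4.63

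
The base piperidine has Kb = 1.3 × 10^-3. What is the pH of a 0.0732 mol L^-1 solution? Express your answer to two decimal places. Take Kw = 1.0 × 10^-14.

C5H10NH + H2O ⇌ C5H10NH2+ + OH-
From the ICE table, Kb = [OH-]²/(0.0732 − [OH-]) = 1.3 × 10^-3.
The 5% rule fails; solving [OH-]² + Kb·[OH-] − Kb·C₀ = 0 exactly:
[OH-] = [−0.0013 + √(0.0013² + 0.000381)]/2 = 9.13 × 10^-3 M
pOH = 2.04, so pH = 14.00 − pOH = 11.96

pH = 11.96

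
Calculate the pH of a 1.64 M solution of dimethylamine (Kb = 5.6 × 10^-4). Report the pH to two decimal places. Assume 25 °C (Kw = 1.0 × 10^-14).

(CH3)2NH + H2O ⇌ (CH3)2NH2+ + OH-
Kb = [OH-]²/(1.64 − [OH-]) = 5.6 × 10^-4
Neglecting [OH-] in the denominator: [OH-] = √(5.6 × 10^-4 × 1.64) = 3.03 × 10^-2 M
pOH = −log(3.03 × 10^-2) = 1.52; pH = 14.00 − 1.52 = 12.48

pH = 12.48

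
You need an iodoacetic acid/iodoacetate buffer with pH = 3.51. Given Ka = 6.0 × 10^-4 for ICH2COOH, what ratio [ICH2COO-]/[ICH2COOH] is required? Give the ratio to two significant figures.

pKa = -log(6.0 × 10^-4) = 3.222
pH = pKa + log(r) ⇒ log(r) = 3.51 − 3.222 = +0.288
r = [ICH2COO-]/[ICH2COOH] = 10^(+0.288) = 1.94

ratio = 1.9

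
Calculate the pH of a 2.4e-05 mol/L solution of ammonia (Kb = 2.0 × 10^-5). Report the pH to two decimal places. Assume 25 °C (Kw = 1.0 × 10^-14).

pH = 9.15

NH3 + H2O ⇌ NH4+ + OH-
Kb = x²/(2.4e-05 − x) = 2.0 × 10^-5
x is not negligible relative to C₀; solve x² + 2e-05·x − 4.8e-10 = 0.
x = (−Kb + √(Kb² + 4·Kb·C₀))/2 = 1.41 × 10^-5 M
pOH = 4.85, so pH = 14.00 − pOH = 9.15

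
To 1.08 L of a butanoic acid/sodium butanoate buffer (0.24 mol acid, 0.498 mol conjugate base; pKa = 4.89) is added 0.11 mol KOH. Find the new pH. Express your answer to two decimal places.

After neutralization: n(CH3(CH2)2COOH) = 0.13 mol, n(CH3(CH2)2COO-) = 0.608 mol.
pH = pKa + log(n_CH3(CH2)2COO-/n_CH3(CH2)2COOH) = 4.89 + log(0.608/0.13) = 4.89 + (+0.670)

pH = 5.56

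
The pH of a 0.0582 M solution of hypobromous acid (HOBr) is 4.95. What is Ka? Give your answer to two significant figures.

[H+] = 10^(-4.95) = 1.12 × 10^-5 M
At equilibrium [HA] = 0.0582 − 1.12 × 10^-5 = 5.82 × 10^-2 M
Ka = [H+][A-]/[HA] = (1.12 × 10^-5)² / 5.82 × 10^-2 = 2.2 × 10^-9

Ka = 2.2 × 10^-9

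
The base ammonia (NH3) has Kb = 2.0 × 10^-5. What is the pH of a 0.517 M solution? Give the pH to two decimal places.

pH = 11.51

NH3 + H2O ⇌ NH4+ + OH-
From the ICE table, Kb = [OH-]²/(0.517 − [OH-]) = 2.0 × 10^-5.
Since Kb ≪ C₀, [OH-] ≈ √(Kb·C₀) = 3.22 × 10^-3 M.
pOH = 2.49, so pH = 14.00 − pOH = 11.51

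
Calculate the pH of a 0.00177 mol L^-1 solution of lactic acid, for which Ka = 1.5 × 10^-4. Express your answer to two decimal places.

pH = 3.35

CH3CH(OH)COOH ⇌ CH3CH(OH)COO- + H+
Let x = [H+] at equilibrium. Ka = x²/(0.00177 − x).
x is not negligible relative to C₀; solve x² + 0.00015·x − 2.65e-07 = 0.
x = [−0.00015 + √(0.00015² + 1.06e-06)]/2 = 4.46 × 10^-4 M
pH = −log(4.46 × 10^-4) = 3.35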